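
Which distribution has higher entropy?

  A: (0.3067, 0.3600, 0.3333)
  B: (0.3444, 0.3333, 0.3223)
B

Both distributions are close to uniform, making this a harder comparison.

H(A) = 1.5819 bits
H(B) = 1.5844 bits

The distribution closer to uniform has higher entropy.
Answer: B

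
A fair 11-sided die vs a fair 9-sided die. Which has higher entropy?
11-sided die

Both are uniform distributions; for uniform over n outcomes, H = log₂(n). H(11-sided) = log₂(11) = 3.459 bits and H(9-sided) = log₂(9) = 3.170 bits. More outcomes in a uniform distribution means higher entropy.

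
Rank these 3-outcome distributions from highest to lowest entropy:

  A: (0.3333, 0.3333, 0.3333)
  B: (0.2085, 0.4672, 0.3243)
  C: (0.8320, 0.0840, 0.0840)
A > B > C

Key insight: Entropy is maximized by uniform distributions and minimized by concentrated distributions.

- Uniform distributions have maximum entropy log₂(3) = 1.5850 bits
- The more "peaked" or concentrated a distribution, the lower its entropy

Entropies:
  H(A) = 1.5850 bits
  H(B) = 1.5114 bits
  H(C) = 0.8211 bits

Ranking: A > B > C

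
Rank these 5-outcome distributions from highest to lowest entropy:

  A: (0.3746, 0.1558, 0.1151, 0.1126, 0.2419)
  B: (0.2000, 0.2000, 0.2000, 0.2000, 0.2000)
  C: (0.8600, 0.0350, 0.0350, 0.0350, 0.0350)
B > A > C

Key insight: Entropy is maximized by uniform distributions and minimized by concentrated distributions.

- Uniform distributions have maximum entropy log₂(5) = 2.3219 bits
- The more "peaked" or concentrated a distribution, the lower its entropy

Entropies:
  H(A) = 2.1576 bits
  H(B) = 2.3219 bits
  H(C) = 0.8642 bits

Ranking: B > A > C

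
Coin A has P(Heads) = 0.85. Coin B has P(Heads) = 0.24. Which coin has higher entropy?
B

For binary distributions, entropy is maximized at p=0.5 and decreases as p moves toward 0 or 1.

H(A) = H(0.85) = 0.6098 bits
H(B) = H(0.24) = 0.7950 bits

Distribution B (p=0.24) is closer to uniform (p=0.5), so it has higher entropy.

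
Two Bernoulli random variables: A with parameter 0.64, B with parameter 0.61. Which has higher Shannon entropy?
B

For binary distributions, entropy is maximized at p=0.5 and decreases as p moves toward 0 or 1.

H(A) = H(0.64) = 0.9427 bits
H(B) = H(0.61) = 0.9648 bits

Distribution B (p=0.61) is closer to uniform (p=0.5), so it has higher entropy.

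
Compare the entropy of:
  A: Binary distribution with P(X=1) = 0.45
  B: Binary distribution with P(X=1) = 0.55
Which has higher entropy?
Equal

For binary distributions, entropy is maximized at p=0.5 and decreases as p moves toward 0 or 1.

H(A) = H(0.45) = 0.9928 bits
H(B) = H(0.55) = 0.9928 bits

Both distributions are equally far from uniform (|0.45-0.5| = |0.55-0.5|), so they have the same entropy.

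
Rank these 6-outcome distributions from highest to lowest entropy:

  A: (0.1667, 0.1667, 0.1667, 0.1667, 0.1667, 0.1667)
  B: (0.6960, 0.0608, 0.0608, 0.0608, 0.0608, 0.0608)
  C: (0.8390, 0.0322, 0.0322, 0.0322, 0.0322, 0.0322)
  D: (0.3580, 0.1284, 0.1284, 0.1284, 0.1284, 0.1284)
A > D > B > C

Key insight: Entropy is maximized by uniform distributions and minimized by concentrated distributions.

Entropies:
  H(A) = 2.5850 bits
  H(B) = 1.5920 bits
  H(C) = 1.0105 bits
  H(D) = 2.4317 bits

Ranking: A > D > B > C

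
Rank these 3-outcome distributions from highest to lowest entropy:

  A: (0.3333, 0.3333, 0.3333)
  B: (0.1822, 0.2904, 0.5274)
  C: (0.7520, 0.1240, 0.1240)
A > B > C

Key insight: Entropy is maximized by uniform distributions and minimized by concentrated distributions.

- Uniform distributions have maximum entropy log₂(3) = 1.5850 bits
- The more "peaked" or concentrated a distribution, the lower its entropy

Entropies:
  H(A) = 1.5850 bits
  H(B) = 1.4524 bits
  H(C) = 1.0561 bits

Ranking: A > B > C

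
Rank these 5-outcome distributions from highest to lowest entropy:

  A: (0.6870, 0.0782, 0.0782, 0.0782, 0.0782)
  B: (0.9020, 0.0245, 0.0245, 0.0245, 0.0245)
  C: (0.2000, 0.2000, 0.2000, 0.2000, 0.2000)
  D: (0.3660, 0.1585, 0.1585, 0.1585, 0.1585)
C > D > A > B

Key insight: Entropy is maximized by uniform distributions and minimized by concentrated distributions.

Entropies:
  H(A) = 1.5226 bits
  H(B) = 0.6586 bits
  H(C) = 2.3219 bits
  H(D) = 2.2156 bits

Ranking: C > D > A > B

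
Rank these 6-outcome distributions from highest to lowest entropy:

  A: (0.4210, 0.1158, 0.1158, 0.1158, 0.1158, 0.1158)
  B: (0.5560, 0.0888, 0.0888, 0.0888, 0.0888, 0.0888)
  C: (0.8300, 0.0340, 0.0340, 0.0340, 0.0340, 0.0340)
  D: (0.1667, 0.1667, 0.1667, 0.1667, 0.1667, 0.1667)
D > A > B > C

Key insight: Entropy is maximized by uniform distributions and minimized by concentrated distributions.

Entropies:
  H(A) = 2.3263 bits
  H(B) = 2.0219 bits
  H(C) = 1.0524 bits
  H(D) = 2.5850 bits

Ranking: D > A > B > C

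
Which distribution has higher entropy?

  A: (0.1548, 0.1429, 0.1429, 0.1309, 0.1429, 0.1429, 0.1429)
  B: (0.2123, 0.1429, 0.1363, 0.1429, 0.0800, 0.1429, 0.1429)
A

Both distributions are close to uniform, making this a harder comparison.

H(A) = 2.8059 bits
H(B) = 2.7623 bits

The distribution closer to uniform has higher entropy.
Answer: A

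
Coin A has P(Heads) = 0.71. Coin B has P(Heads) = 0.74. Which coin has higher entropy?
A

For binary distributions, entropy is maximized at p=0.5 and decreases as p moves toward 0 or 1.

H(A) = H(0.71) = 0.8687 bits
H(B) = H(0.74) = 0.8267 bits

Distribution A (p=0.71) is closer to uniform (p=0.5), so it has higher entropy.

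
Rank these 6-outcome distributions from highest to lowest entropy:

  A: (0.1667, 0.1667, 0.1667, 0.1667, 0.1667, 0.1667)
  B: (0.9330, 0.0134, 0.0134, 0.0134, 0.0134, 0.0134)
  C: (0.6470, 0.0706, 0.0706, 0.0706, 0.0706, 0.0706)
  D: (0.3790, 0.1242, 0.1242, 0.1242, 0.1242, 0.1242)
A > D > C > B

Key insight: Entropy is maximized by uniform distributions and minimized by concentrated distributions.

Entropies:
  H(A) = 2.5850 bits
  H(B) = 0.5102 bits
  H(C) = 1.7564 bits
  H(D) = 2.3993 bits

Ranking: A > D > C > B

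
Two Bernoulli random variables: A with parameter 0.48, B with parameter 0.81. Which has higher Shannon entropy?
A

For binary distributions, entropy is maximized at p=0.5 and decreases as p moves toward 0 or 1.

H(A) = H(0.48) = 0.9988 bits
H(B) = H(0.81) = 0.7015 bits

Distribution A (p=0.48) is closer to uniform (p=0.5), so it has higher entropy.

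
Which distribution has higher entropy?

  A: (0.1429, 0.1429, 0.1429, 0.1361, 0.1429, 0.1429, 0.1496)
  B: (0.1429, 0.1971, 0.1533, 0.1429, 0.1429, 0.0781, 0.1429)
A

Both distributions are close to uniform, making this a harder comparison.

H(A) = 2.8069 bits
H(B) = 2.7682 bits

The distribution closer to uniform has higher entropy.
Answer: A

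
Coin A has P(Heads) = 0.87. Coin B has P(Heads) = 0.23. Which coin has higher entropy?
B

For binary distributions, entropy is maximized at p=0.5 and decreases as p moves toward 0 or 1.

H(A) = H(0.87) = 0.5574 bits
H(B) = H(0.23) = 0.7780 bits

Distribution B (p=0.23) is closer to uniform (p=0.5), so it has higher entropy.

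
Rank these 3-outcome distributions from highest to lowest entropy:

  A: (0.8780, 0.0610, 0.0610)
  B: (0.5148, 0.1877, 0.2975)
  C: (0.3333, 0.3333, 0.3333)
C > B > A

Key insight: Entropy is maximized by uniform distributions and minimized by concentrated distributions.

- Uniform distributions have maximum entropy log₂(3) = 1.5850 bits
- The more "peaked" or concentrated a distribution, the lower its entropy

Entropies:
  H(A) = 0.6571 bits
  H(B) = 1.4665 bits
  H(C) = 1.5850 bits

Ranking: C > B > A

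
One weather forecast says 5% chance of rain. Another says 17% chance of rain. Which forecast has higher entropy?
17% forecast

Treat each forecast as a Bernoulli distribution. Binary entropy is maximized at p=0.5 and falls off symmetrically toward 0 or 1. The 17% forecast is closer to 50%, so it is more uncertain. H(5%) ≈ 0.286 bits, H(17%) ≈ 0.658 bits.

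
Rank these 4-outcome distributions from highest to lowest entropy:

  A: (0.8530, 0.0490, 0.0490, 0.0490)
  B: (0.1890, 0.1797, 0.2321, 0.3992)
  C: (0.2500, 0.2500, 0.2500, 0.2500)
C > B > A

Key insight: Entropy is maximized by uniform distributions and minimized by concentrated distributions.

- Uniform distributions have maximum entropy log₂(4) = 2.0000 bits
- The more "peaked" or concentrated a distribution, the lower its entropy

Entropies:
  H(A) = 0.8353 bits
  H(B) = 1.9172 bits
  H(C) = 2.0000 bits

Ranking: C > B > A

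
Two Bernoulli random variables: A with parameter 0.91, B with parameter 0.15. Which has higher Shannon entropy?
B

For binary distributions, entropy is maximized at p=0.5 and decreases as p moves toward 0 or 1.

H(A) = H(0.91) = 0.4365 bits
H(B) = H(0.15) = 0.6098 bits

Distribution B (p=0.15) is closer to uniform (p=0.5), so it has higher entropy.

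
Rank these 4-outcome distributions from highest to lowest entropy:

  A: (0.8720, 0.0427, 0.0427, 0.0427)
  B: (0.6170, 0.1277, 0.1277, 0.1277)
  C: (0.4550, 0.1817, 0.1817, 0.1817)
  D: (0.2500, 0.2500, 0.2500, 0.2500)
D > C > B > A

Key insight: Entropy is maximized by uniform distributions and minimized by concentrated distributions.

Entropies:
  H(A) = 0.7548 bits
  H(B) = 1.5672 bits
  H(C) = 1.8580 bits
  H(D) = 2.0000 bits

Ranking: D > C > B > A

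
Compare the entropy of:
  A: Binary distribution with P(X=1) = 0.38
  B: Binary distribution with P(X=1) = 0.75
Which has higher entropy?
A

For binary distributions, entropy is maximized at p=0.5 and decreases as p moves toward 0 or 1.

H(A) = H(0.38) = 0.9580 bits
H(B) = H(0.75) = 0.8113 bits

Distribution A (p=0.38) is closer to uniform (p=0.5), so it has higher entropy.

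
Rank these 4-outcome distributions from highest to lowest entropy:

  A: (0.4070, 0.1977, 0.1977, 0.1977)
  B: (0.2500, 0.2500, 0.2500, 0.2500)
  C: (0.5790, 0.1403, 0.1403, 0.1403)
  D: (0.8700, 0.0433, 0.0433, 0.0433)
B > A > C > D

Key insight: Entropy is maximized by uniform distributions and minimized by concentrated distributions.

Entropies:
  H(A) = 1.9148 bits
  H(B) = 2.0000 bits
  H(C) = 1.6492 bits
  H(D) = 0.7635 bits

Ranking: B > A > C > D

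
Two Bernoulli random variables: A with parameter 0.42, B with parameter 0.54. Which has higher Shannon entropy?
B

For binary distributions, entropy is maximized at p=0.5 and decreases as p moves toward 0 or 1.

H(A) = H(0.42) = 0.9815 bits
H(B) = H(0.54) = 0.9954 bits

Distribution B (p=0.54) is closer to uniform (p=0.5), so it has higher entropy.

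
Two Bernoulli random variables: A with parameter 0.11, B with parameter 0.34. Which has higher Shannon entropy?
B

For binary distributions, entropy is maximized at p=0.5 and decreases as p moves toward 0 or 1.

H(A) = H(0.11) = 0.4999 bits
H(B) = H(0.34) = 0.9248 bits

Distribution B (p=0.34) is closer to uniform (p=0.5), so it has higher entropy.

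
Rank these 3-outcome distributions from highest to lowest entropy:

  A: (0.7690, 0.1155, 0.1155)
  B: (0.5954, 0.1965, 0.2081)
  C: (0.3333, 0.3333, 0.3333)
C > B > A

Key insight: Entropy is maximized by uniform distributions and minimized by concentrated distributions.

- Uniform distributions have maximum entropy log₂(3) = 1.5850 bits
- The more "peaked" or concentrated a distribution, the lower its entropy

Entropies:
  H(A) = 1.0108 bits
  H(B) = 1.3780 bits
  H(C) = 1.5850 bits

Ranking: C > B > A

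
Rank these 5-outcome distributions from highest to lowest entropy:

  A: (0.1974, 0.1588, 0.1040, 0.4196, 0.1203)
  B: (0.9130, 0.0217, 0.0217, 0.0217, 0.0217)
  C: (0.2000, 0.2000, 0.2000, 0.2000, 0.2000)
C > A > B

Key insight: Entropy is maximized by uniform distributions and minimized by concentrated distributions.

- Uniform distributions have maximum entropy log₂(5) = 2.3219 bits
- The more "peaked" or concentrated a distribution, the lower its entropy

Entropies:
  H(A) = 2.1163 bits
  H(B) = 0.6004 bits
  H(C) = 2.3219 bits

Ranking: C > A > B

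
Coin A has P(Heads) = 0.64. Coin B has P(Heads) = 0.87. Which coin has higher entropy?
A

For binary distributions, entropy is maximized at p=0.5 and decreases as p moves toward 0 or 1.

H(A) = H(0.64) = 0.9427 bits
H(B) = H(0.87) = 0.5574 bits

Distribution A (p=0.64) is closer to uniform (p=0.5), so it has higher entropy.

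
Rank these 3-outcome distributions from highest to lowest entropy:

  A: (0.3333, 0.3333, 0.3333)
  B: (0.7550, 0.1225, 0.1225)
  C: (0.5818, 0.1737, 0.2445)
A > C > B

Key insight: Entropy is maximized by uniform distributions and minimized by concentrated distributions.

- Uniform distributions have maximum entropy log₂(3) = 1.5850 bits
- The more "peaked" or concentrated a distribution, the lower its entropy

Entropies:
  H(A) = 1.5850 bits
  H(B) = 1.0483 bits
  H(C) = 1.3902 bits

Ranking: A > C > B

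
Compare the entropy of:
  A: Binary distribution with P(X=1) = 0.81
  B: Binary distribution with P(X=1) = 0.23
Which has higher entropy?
B

For binary distributions, entropy is maximized at p=0.5 and decreases as p moves toward 0 or 1.

H(A) = H(0.81) = 0.7015 bits
H(B) = H(0.23) = 0.7780 bits

Distribution B (p=0.23) is closer to uniform (p=0.5), so it has higher entropy.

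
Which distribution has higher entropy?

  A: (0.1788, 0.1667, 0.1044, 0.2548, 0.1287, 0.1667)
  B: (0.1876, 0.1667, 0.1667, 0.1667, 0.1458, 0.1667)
B

Both distributions are close to uniform, making this a harder comparison.

H(A) = 2.5293 bits
H(B) = 2.5812 bits

The distribution closer to uniform has higher entropy.
Answer: B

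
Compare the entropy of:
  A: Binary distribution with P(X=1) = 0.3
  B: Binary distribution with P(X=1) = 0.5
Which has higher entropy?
B

For binary distributions, entropy is maximized at p=0.5 and decreases as p moves toward 0 or 1.

H(A) = H(0.3) = 0.8813 bits
H(B) = H(0.5) = 1.0000 bits

Distribution B (p=0.5) is closer to uniform (p=0.5), so it has higher entropy.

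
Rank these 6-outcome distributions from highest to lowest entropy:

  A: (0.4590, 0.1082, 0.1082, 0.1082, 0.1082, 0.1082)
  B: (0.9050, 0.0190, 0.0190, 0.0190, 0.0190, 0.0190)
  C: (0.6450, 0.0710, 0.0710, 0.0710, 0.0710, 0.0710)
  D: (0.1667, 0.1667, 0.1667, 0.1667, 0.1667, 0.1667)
D > A > C > B

Key insight: Entropy is maximized by uniform distributions and minimized by concentrated distributions.

Entropies:
  H(A) = 2.2513 bits
  H(B) = 0.6735 bits
  H(C) = 1.7627 bits
  H(D) = 2.5850 bits

Ranking: D > A > C > B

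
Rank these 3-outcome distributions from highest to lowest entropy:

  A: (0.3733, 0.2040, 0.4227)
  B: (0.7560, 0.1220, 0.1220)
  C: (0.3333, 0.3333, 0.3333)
C > A > B

Key insight: Entropy is maximized by uniform distributions and minimized by concentrated distributions.

- Uniform distributions have maximum entropy log₂(3) = 1.5850 bits
- The more "peaked" or concentrated a distribution, the lower its entropy

Entropies:
  H(A) = 1.5237 bits
  H(B) = 1.0456 bits
  H(C) = 1.5850 bits

Ranking: C > A > B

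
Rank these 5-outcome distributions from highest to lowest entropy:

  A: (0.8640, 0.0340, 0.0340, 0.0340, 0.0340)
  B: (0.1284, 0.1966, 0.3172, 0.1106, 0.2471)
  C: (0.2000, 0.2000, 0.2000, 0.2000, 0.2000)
C > B > A

Key insight: Entropy is maximized by uniform distributions and minimized by concentrated distributions.

- Uniform distributions have maximum entropy log₂(5) = 2.3219 bits
- The more "peaked" or concentrated a distribution, the lower its entropy

Entropies:
  H(A) = 0.8457 bits
  H(B) = 2.2169 bits
  H(C) = 2.3219 bits

Ranking: C > B > A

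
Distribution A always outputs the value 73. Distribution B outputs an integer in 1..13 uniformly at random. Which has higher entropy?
B

A is deterministic, so H(A) = 0. B is uniform over 13 outcomes, so H(B) = log₂(13) = 3.700 bits. Any distribution with genuine randomness has higher entropy than a deterministic one.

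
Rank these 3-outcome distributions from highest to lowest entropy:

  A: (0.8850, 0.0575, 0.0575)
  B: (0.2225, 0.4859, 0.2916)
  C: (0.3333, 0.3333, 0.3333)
C > B > A

Key insight: Entropy is maximized by uniform distributions and minimized by concentrated distributions.

- Uniform distributions have maximum entropy log₂(3) = 1.5850 bits
- The more "peaked" or concentrated a distribution, the lower its entropy

Entropies:
  H(A) = 0.6298 bits
  H(B) = 1.5068 bits
  H(C) = 1.5850 bits

Ranking: C > B > A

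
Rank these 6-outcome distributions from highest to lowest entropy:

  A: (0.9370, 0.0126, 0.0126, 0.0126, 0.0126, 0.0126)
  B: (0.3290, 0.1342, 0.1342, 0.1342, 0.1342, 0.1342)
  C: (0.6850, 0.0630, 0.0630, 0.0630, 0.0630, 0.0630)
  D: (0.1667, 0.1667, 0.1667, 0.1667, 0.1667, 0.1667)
D > B > C > A

Key insight: Entropy is maximized by uniform distributions and minimized by concentrated distributions.

Entropies:
  H(A) = 0.4855 bits
  H(B) = 2.4719 bits
  H(C) = 1.6303 bits
  H(D) = 2.5850 bits

Ranking: D > B > C > A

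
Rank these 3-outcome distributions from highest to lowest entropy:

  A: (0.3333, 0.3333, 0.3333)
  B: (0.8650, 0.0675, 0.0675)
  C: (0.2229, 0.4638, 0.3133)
A > C > B

Key insight: Entropy is maximized by uniform distributions and minimized by concentrated distributions.

- Uniform distributions have maximum entropy log₂(3) = 1.5850 bits
- The more "peaked" or concentrated a distribution, the lower its entropy

Entropies:
  H(A) = 1.5850 bits
  H(B) = 0.7060 bits
  H(C) = 1.5214 bits

Ranking: A > C > B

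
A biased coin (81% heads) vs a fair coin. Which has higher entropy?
Fair coin

The fair coin is uniform (p=0.5), maximizing binary entropy at 1 bit. The biased coin has H(0.81) ≈ 0.701 bits — its outcome is more predictable, so its entropy is lower.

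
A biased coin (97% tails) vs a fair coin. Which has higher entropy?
Fair coin

The fair coin is uniform (p=0.5), maximizing binary entropy at 1 bit. The biased coin has H(0.97) ≈ 0.194 bits — its outcome is more predictable, so its entropy is lower.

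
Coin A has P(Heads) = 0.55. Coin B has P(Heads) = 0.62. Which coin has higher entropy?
A

For binary distributions, entropy is maximized at p=0.5 and decreases as p moves toward 0 or 1.

H(A) = H(0.55) = 0.9928 bits
H(B) = H(0.62) = 0.9580 bits

Distribution A (p=0.55) is closer to uniform (p=0.5), so it has higher entropy.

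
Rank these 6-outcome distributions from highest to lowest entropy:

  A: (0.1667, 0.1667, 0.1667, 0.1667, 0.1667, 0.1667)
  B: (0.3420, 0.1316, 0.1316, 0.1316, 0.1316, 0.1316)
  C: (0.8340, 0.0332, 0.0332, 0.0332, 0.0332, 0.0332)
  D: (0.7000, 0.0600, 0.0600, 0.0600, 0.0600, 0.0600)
A > B > D > C

Key insight: Entropy is maximized by uniform distributions and minimized by concentrated distributions.

Entropies:
  H(A) = 2.5850 bits
  H(B) = 2.4545 bits
  H(C) = 1.0339 bits
  H(D) = 1.5779 bits

Ranking: A > B > D > C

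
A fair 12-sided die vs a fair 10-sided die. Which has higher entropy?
12-sided die

Both are uniform distributions; for uniform over n outcomes, H = log₂(n). H(12-sided) = log₂(12) = 3.585 bits and H(10-sided) = log₂(10) = 3.322 bits. More outcomes in a uniform distribution means higher entropy.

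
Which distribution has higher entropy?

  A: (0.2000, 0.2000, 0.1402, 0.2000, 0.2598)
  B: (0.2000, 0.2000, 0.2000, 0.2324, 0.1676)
B

Both distributions are close to uniform, making this a harder comparison.

H(A) = 2.2958 bits
H(B) = 2.3143 bits

The distribution closer to uniform has higher entropy.
Answer: B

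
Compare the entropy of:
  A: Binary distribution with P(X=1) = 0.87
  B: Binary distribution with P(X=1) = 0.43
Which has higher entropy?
B

For binary distributions, entropy is maximized at p=0.5 and decreases as p moves toward 0 or 1.

H(A) = H(0.87) = 0.5574 bits
H(B) = H(0.43) = 0.9858 bits

Distribution B (p=0.43) is closer to uniform (p=0.5), so it has higher entropy.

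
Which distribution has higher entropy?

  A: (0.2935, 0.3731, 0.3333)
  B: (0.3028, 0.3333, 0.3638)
B

Both distributions are close to uniform, making this a harder comparison.

H(A) = 1.5781 bits
H(B) = 1.5809 bits

The distribution closer to uniform has higher entropy.
Answer: B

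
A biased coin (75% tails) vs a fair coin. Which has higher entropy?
Fair coin

The fair coin is uniform (p=0.5), maximizing binary entropy at 1 bit. The biased coin has H(0.75) ≈ 0.811 bits — its outcome is more predictable, so its entropy is lower.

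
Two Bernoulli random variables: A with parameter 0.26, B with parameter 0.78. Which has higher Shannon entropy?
A

For binary distributions, entropy is maximized at p=0.5 and decreases as p moves toward 0 or 1.

H(A) = H(0.26) = 0.8267 bits
H(B) = H(0.78) = 0.7602 bits

Distribution A (p=0.26) is closer to uniform (p=0.5), so it has higher entropy.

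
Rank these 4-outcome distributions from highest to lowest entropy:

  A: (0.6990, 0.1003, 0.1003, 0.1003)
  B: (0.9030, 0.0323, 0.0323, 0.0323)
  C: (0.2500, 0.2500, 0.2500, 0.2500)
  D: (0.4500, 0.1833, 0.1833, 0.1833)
C > D > A > B

Key insight: Entropy is maximized by uniform distributions and minimized by concentrated distributions.

Entropies:
  H(A) = 1.3596 bits
  H(B) = 0.6132 bits
  H(C) = 2.0000 bits
  H(D) = 1.8645 bits

Ranking: C > D > A > B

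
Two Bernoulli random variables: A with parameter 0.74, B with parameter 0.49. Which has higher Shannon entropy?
B

For binary distributions, entropy is maximized at p=0.5 and decreases as p moves toward 0 or 1.

H(A) = H(0.74) = 0.8267 bits
H(B) = H(0.49) = 0.9997 bits

Distribution B (p=0.49) is closer to uniform (p=0.5), so it has higher entropy.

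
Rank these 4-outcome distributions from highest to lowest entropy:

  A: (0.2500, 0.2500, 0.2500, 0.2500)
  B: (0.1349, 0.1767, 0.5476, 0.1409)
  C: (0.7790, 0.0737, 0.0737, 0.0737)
A > B > C

Key insight: Entropy is maximized by uniform distributions and minimized by concentrated distributions.

- Uniform distributions have maximum entropy log₂(4) = 2.0000 bits
- The more "peaked" or concentrated a distribution, the lower its entropy

Entropies:
  H(A) = 2.0000 bits
  H(B) = 1.7058 bits
  H(C) = 1.1123 bits

Ranking: A > B > C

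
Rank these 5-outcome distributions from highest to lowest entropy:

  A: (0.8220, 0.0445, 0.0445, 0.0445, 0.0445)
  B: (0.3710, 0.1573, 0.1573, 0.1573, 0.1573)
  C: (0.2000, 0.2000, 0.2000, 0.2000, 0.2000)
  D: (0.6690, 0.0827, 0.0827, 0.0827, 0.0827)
C > B > D > A

Key insight: Entropy is maximized by uniform distributions and minimized by concentrated distributions.

Entropies:
  H(A) = 1.0317 bits
  H(B) = 2.2094 bits
  H(C) = 2.3219 bits
  H(D) = 1.5779 bits

Ranking: C > B > D > A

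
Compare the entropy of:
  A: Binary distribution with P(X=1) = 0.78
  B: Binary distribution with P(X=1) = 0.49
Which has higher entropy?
B

For binary distributions, entropy is maximized at p=0.5 and decreases as p moves toward 0 or 1.

H(A) = H(0.78) = 0.7602 bits
H(B) = H(0.49) = 0.9997 bits

Distribution B (p=0.49) is closer to uniform (p=0.5), so it has higher entropy.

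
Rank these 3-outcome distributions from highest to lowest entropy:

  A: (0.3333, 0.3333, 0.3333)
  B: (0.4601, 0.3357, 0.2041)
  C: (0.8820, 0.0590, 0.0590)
A > B > C

Key insight: Entropy is maximized by uniform distributions and minimized by concentrated distributions.

- Uniform distributions have maximum entropy log₂(3) = 1.5850 bits
- The more "peaked" or concentrated a distribution, the lower its entropy

Entropies:
  H(A) = 1.5850 bits
  H(B) = 1.5119 bits
  H(C) = 0.6416 bits

Ranking: A > B > C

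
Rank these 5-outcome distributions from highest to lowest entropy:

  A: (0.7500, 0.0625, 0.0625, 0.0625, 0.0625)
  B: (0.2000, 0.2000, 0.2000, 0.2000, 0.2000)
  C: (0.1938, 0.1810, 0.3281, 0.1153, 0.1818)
B > C > A

Key insight: Entropy is maximized by uniform distributions and minimized by concentrated distributions.

- Uniform distributions have maximum entropy log₂(5) = 2.3219 bits
- The more "peaked" or concentrated a distribution, the lower its entropy

Entropies:
  H(A) = 1.3113 bits
  H(B) = 2.3219 bits
  H(C) = 2.2391 bits

Ranking: B > C > A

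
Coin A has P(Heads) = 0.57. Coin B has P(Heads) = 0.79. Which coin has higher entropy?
A

For binary distributions, entropy is maximized at p=0.5 and decreases as p moves toward 0 or 1.

H(A) = H(0.57) = 0.9858 bits
H(B) = H(0.79) = 0.7415 bits

Distribution A (p=0.57) is closer to uniform (p=0.5), so it has higher entropy.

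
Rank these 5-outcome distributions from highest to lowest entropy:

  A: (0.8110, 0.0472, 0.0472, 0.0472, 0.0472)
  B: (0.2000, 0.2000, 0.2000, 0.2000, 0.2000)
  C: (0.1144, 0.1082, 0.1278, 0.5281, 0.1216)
B > C > A

Key insight: Entropy is maximized by uniform distributions and minimized by concentrated distributions.

- Uniform distributions have maximum entropy log₂(5) = 2.3219 bits
- The more "peaked" or concentrated a distribution, the lower its entropy

Entropies:
  H(A) = 1.0774 bits
  H(B) = 2.3219 bits
  H(C) = 1.9403 bits

Ranking: B > C > A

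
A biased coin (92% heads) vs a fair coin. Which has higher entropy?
Fair coin

The fair coin is uniform (p=0.5), maximizing binary entropy at 1 bit. The biased coin has H(0.92) ≈ 0.402 bits — its outcome is more predictable, so its entropy is lower.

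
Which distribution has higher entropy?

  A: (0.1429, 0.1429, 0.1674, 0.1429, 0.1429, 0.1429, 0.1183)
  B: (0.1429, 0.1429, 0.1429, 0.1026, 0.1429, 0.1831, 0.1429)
A

Both distributions are close to uniform, making this a harder comparison.

H(A) = 2.8013 bits
H(B) = 2.7908 bits

The distribution closer to uniform has higher entropy.
Answer: A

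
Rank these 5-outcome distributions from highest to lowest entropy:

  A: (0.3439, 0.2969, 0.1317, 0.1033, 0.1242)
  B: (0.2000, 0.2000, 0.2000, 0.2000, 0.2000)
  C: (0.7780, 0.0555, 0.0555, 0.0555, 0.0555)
B > A > C

Key insight: Entropy is maximized by uniform distributions and minimized by concentrated distributions.

- Uniform distributions have maximum entropy log₂(5) = 2.3219 bits
- The more "peaked" or concentrated a distribution, the lower its entropy

Entropies:
  H(A) = 2.1470 bits
  H(B) = 2.3219 bits
  H(C) = 1.2078 bits

Ranking: B > A > C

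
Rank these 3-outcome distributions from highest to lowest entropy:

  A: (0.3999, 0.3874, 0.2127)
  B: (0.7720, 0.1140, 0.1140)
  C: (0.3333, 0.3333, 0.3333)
C > A > B

Key insight: Entropy is maximized by uniform distributions and minimized by concentrated distributions.

- Uniform distributions have maximum entropy log₂(3) = 1.5850 bits
- The more "peaked" or concentrated a distribution, the lower its entropy

Entropies:
  H(A) = 1.5338 bits
  H(B) = 1.0025 bits
  H(C) = 1.5850 bits

Ranking: C > A > B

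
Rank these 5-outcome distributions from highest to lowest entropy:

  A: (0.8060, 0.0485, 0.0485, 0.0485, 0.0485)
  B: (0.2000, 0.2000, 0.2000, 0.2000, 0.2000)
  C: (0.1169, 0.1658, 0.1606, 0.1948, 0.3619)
B > C > A

Key insight: Entropy is maximized by uniform distributions and minimized by concentrated distributions.

- Uniform distributions have maximum entropy log₂(5) = 2.3219 bits
- The more "peaked" or concentrated a distribution, the lower its entropy

Entropies:
  H(A) = 1.0978 bits
  H(B) = 2.3219 bits
  H(C) = 2.2060 bits

Ranking: B > C > A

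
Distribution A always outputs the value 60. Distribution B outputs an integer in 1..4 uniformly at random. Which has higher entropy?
B

A is deterministic, so H(A) = 0. B is uniform over 4 outcomes, so H(B) = log₂(4) = 2.000 bits. Any distribution with genuine randomness has higher entropy than a deterministic one.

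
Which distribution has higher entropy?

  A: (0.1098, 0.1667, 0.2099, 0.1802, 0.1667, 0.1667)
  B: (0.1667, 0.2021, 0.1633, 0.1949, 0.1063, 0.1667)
A

Both distributions are close to uniform, making this a harder comparison.

H(A) = 2.5608 bits
H(B) = 2.5584 bits

The distribution closer to uniform has higher entropy.
Answer: A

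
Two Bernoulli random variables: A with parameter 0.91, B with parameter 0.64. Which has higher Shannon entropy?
B

For binary distributions, entropy is maximized at p=0.5 and decreases as p moves toward 0 or 1.

H(A) = H(0.91) = 0.4365 bits
H(B) = H(0.64) = 0.9427 bits

Distribution B (p=0.64) is closer to uniform (p=0.5), so it has higher entropy.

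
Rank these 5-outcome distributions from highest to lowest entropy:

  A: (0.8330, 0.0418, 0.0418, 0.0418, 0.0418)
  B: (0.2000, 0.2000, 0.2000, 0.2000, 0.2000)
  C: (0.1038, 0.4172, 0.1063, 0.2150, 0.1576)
B > C > A

Key insight: Entropy is maximized by uniform distributions and minimized by concentrated distributions.

- Uniform distributions have maximum entropy log₂(5) = 2.3219 bits
- The more "peaked" or concentrated a distribution, the lower its entropy

Entropies:
  H(A) = 0.9848 bits
  H(B) = 2.3219 bits
  H(C) = 2.1061 bits

Ranking: B > C > A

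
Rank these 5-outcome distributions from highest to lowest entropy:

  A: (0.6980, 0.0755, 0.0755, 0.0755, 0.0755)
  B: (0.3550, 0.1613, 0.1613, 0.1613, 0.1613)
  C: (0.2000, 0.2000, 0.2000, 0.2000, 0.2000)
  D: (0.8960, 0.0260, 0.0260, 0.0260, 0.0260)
C > B > A > D

Key insight: Entropy is maximized by uniform distributions and minimized by concentrated distributions.

Entropies:
  H(A) = 1.4877 bits
  H(B) = 2.2285 bits
  H(C) = 2.3219 bits
  H(D) = 0.6895 bits

Ranking: C > B > A > D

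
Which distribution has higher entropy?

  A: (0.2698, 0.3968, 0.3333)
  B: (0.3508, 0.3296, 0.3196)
B

Both distributions are close to uniform, making this a harder comparison.

H(A) = 1.5674 bits
H(B) = 1.5839 bits

The distribution closer to uniform has higher entropy.
Answer: B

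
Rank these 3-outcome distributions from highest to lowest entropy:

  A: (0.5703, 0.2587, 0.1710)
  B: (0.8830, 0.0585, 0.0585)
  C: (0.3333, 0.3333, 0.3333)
C > A > B

Key insight: Entropy is maximized by uniform distributions and minimized by concentrated distributions.

- Uniform distributions have maximum entropy log₂(3) = 1.5850 bits
- The more "peaked" or concentrated a distribution, the lower its entropy

Entropies:
  H(A) = 1.4024 bits
  H(B) = 0.6377 bits
  H(C) = 1.5850 bits

Ranking: C > A > B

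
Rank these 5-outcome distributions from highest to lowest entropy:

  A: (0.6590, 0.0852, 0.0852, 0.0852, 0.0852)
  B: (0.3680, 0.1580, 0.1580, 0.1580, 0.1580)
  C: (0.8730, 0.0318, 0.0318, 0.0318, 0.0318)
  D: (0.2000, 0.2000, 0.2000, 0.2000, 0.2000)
D > B > A > C

Key insight: Entropy is maximized by uniform distributions and minimized by concentrated distributions.

Entropies:
  H(A) = 1.6078 bits
  H(B) = 2.2131 bits
  H(C) = 0.8032 bits
  H(D) = 2.3219 bits

Ranking: D > B > A > C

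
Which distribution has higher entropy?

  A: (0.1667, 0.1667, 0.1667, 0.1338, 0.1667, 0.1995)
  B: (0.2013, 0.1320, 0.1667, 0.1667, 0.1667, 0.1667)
A

Both distributions are close to uniform, making this a harder comparison.

H(A) = 2.5756 bits
H(B) = 2.5745 bits

The distribution closer to uniform has higher entropy.
Answer: A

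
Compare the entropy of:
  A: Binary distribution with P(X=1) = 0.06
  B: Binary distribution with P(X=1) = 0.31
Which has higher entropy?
B

For binary distributions, entropy is maximized at p=0.5 and decreases as p moves toward 0 or 1.

H(A) = H(0.06) = 0.3274 bits
H(B) = H(0.31) = 0.8932 bits

Distribution B (p=0.31) is closer to uniform (p=0.5), so it has higher entropy.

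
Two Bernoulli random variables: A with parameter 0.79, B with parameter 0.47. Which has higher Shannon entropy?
B

For binary distributions, entropy is maximized at p=0.5 and decreases as p moves toward 0 or 1.

H(A) = H(0.79) = 0.7415 bits
H(B) = H(0.47) = 0.9974 bits

Distribution B (p=0.47) is closer to uniform (p=0.5), so it has higher entropy.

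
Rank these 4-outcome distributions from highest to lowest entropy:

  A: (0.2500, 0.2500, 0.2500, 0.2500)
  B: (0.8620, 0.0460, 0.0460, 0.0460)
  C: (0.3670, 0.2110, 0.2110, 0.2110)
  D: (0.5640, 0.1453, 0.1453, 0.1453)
A > C > D > B

Key insight: Entropy is maximized by uniform distributions and minimized by concentrated distributions.

Entropies:
  H(A) = 2.0000 bits
  H(B) = 0.7977 bits
  H(C) = 1.9516 bits
  H(D) = 1.6792 bits

Ranking: A > C > D > B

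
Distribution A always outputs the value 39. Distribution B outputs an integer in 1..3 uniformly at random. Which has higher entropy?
B

A is deterministic, so H(A) = 0. B is uniform over 3 outcomes, so H(B) = log₂(3) = 1.585 bits. Any distribution with genuine randomness has higher entropy than a deterministic one.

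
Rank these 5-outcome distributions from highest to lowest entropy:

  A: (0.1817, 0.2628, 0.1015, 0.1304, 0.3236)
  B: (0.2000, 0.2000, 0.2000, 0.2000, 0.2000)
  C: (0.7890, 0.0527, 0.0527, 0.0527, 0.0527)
B > A > C

Key insight: Entropy is maximized by uniform distributions and minimized by concentrated distributions.

- Uniform distributions have maximum entropy log₂(5) = 2.3219 bits
- The more "peaked" or concentrated a distribution, the lower its entropy

Entropies:
  H(A) = 2.1987 bits
  H(B) = 2.3219 bits
  H(C) = 1.1654 bits

Ranking: B > A > C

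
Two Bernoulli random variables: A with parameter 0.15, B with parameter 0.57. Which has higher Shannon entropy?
B

For binary distributions, entropy is maximized at p=0.5 and decreases as p moves toward 0 or 1.

H(A) = H(0.15) = 0.6098 bits
H(B) = H(0.57) = 0.9858 bits

Distribution B (p=0.57) is closer to uniform (p=0.5), so it has higher entropy.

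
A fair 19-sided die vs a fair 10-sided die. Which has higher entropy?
19-sided die

Both are uniform distributions; for uniform over n outcomes, H = log₂(n). H(19-sided) = log₂(19) = 4.248 bits and H(10-sided) = log₂(10) = 3.322 bits. More outcomes in a uniform distribution means higher entropy.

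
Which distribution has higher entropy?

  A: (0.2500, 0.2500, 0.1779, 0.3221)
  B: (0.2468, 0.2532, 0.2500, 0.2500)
B

Both distributions are close to uniform, making this a harder comparison.

H(A) = 1.9696 bits
H(B) = 1.9999 bits

The distribution closer to uniform has higher entropy.
Answer: B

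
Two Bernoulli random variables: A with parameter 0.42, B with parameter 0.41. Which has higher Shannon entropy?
A

For binary distributions, entropy is maximized at p=0.5 and decreases as p moves toward 0 or 1.

H(A) = H(0.42) = 0.9815 bits
H(B) = H(0.41) = 0.9765 bits

Distribution A (p=0.42) is closer to uniform (p=0.5), so it has higher entropy.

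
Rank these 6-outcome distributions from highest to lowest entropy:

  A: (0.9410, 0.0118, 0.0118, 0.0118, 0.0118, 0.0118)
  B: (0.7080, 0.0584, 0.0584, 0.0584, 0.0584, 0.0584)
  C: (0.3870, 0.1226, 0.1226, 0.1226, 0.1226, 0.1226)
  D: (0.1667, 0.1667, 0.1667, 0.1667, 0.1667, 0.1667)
D > C > B > A

Key insight: Entropy is maximized by uniform distributions and minimized by concentrated distributions.

Entropies:
  H(A) = 0.4605 bits
  H(B) = 1.5493 bits
  H(C) = 2.3862 bits
  H(D) = 2.5850 bits

Ranking: D > C > B > A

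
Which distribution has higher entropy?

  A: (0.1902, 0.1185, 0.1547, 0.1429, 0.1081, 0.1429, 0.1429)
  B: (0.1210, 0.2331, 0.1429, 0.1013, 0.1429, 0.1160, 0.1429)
A

Both distributions are close to uniform, making this a harder comparison.

H(A) = 2.7866 bits
H(B) = 2.7568 bits

The distribution closer to uniform has higher entropy.
Answer: A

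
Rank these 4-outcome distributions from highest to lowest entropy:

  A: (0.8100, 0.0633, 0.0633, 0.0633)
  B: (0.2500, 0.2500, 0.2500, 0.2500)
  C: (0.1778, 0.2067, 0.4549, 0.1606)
B > C > A

Key insight: Entropy is maximized by uniform distributions and minimized by concentrated distributions.

- Uniform distributions have maximum entropy log₂(4) = 2.0000 bits
- The more "peaked" or concentrated a distribution, the lower its entropy

Entropies:
  H(A) = 1.0026 bits
  H(B) = 2.0000 bits
  H(C) = 1.8538 bits

Ranking: B > C > A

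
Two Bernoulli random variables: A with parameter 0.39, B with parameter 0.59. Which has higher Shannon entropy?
B

For binary distributions, entropy is maximized at p=0.5 and decreases as p moves toward 0 or 1.

H(A) = H(0.39) = 0.9648 bits
H(B) = H(0.59) = 0.9765 bits

Distribution B (p=0.59) is closer to uniform (p=0.5), so it has higher entropy.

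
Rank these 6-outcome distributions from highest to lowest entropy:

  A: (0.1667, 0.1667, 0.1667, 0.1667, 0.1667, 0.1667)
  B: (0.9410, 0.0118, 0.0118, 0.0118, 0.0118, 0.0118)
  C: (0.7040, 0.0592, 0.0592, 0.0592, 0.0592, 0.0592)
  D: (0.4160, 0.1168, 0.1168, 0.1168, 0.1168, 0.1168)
A > D > C > B

Key insight: Entropy is maximized by uniform distributions and minimized by concentrated distributions.

Entropies:
  H(A) = 2.5850 bits
  H(B) = 0.4605 bits
  H(C) = 1.5636 bits
  H(D) = 2.3355 bits

Ranking: A > D > C > B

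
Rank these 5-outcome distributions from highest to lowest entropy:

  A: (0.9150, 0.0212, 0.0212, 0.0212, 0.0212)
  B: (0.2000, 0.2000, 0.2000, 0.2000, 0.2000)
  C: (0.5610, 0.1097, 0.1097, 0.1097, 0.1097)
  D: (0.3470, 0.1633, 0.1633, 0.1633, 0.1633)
B > D > C > A

Key insight: Entropy is maximized by uniform distributions and minimized by concentrated distributions.

Entropies:
  H(A) = 0.5896 bits
  H(B) = 2.3219 bits
  H(C) = 1.8672 bits
  H(D) = 2.2374 bits

Ranking: B > D > C > A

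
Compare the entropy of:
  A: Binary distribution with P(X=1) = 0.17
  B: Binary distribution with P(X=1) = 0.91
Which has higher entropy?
A

For binary distributions, entropy is maximized at p=0.5 and decreases as p moves toward 0 or 1.

H(A) = H(0.17) = 0.6577 bits
H(B) = H(0.91) = 0.4365 bits

Distribution A (p=0.17) is closer to uniform (p=0.5), so it has higher entropy.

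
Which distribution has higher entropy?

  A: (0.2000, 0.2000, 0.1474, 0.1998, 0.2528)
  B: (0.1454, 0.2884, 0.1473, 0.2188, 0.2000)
A

Both distributions are close to uniform, making this a harder comparison.

H(A) = 2.3017 bits
H(B) = 2.2730 bits

The distribution closer to uniform has higher entropy.
Answer: A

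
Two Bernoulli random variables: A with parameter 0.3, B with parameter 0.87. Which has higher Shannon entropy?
A

For binary distributions, entropy is maximized at p=0.5 and decreases as p moves toward 0 or 1.

H(A) = H(0.3) = 0.8813 bits
H(B) = H(0.87) = 0.5574 bits

Distribution A (p=0.3) is closer to uniform (p=0.5), so it has higher entropy.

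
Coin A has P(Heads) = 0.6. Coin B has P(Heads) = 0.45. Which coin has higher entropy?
B

For binary distributions, entropy is maximized at p=0.5 and decreases as p moves toward 0 or 1.

H(A) = H(0.6) = 0.9710 bits
H(B) = H(0.45) = 0.9928 bits

Distribution B (p=0.45) is closer to uniform (p=0.5), so it has higher entropy.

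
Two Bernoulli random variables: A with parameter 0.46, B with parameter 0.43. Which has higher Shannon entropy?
A

For binary distributions, entropy is maximized at p=0.5 and decreases as p moves toward 0 or 1.

H(A) = H(0.46) = 0.9954 bits
H(B) = H(0.43) = 0.9858 bits

Distribution A (p=0.46) is closer to uniform (p=0.5), so it has higher entropy.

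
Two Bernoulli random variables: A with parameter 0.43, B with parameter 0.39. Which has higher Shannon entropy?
A

For binary distributions, entropy is maximized at p=0.5 and decreases as p moves toward 0 or 1.

H(A) = H(0.43) = 0.9858 bits
H(B) = H(0.39) = 0.9648 bits

Distribution A (p=0.43) is closer to uniform (p=0.5), so it has higher entropy.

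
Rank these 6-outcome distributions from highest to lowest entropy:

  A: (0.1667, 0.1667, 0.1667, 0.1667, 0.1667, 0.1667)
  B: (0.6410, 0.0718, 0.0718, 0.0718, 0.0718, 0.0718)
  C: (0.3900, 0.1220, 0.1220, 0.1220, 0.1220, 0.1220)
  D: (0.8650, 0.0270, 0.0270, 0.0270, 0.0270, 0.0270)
A > C > B > D

Key insight: Entropy is maximized by uniform distributions and minimized by concentrated distributions.

Entropies:
  H(A) = 2.5850 bits
  H(B) = 1.7754 bits
  H(C) = 2.3812 bits
  H(D) = 0.8845 bits

Ranking: A > C > B > D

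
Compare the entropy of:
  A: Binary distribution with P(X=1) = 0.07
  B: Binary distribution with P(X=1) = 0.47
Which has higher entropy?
B

For binary distributions, entropy is maximized at p=0.5 and decreases as p moves toward 0 or 1.

H(A) = H(0.07) = 0.3659 bits
H(B) = H(0.47) = 0.9974 bits

Distribution B (p=0.47) is closer to uniform (p=0.5), so it has higher entropy.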